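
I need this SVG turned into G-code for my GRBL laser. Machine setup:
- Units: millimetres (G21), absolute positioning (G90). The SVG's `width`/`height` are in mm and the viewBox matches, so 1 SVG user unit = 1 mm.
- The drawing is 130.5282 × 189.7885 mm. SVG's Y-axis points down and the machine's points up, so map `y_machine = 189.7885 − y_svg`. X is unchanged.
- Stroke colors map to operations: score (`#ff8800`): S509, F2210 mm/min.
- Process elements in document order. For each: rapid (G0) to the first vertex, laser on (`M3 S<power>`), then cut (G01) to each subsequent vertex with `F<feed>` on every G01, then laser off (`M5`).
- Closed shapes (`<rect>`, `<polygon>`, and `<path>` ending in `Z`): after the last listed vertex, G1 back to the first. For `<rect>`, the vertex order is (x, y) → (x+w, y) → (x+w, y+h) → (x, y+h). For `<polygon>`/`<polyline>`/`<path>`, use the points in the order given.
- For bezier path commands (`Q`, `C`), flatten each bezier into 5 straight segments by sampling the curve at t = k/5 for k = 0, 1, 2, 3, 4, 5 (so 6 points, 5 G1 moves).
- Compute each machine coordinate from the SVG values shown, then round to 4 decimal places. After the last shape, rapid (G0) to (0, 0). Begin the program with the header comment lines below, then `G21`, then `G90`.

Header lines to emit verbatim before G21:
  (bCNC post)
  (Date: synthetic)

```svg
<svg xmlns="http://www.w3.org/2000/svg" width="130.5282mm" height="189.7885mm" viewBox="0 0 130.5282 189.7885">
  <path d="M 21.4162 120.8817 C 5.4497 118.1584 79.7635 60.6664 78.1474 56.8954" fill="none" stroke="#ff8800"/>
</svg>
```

viewBox `0 0 130.5282 189.7885` with mm width/height → 1 unit = 1 mm. Flip: y_m = 189.7885 − y_svg.

**Shape 1** — `<path>` cubic bezier, stroke `#ff8800` → score (S509, F2210). Control points (SVG): P0=(21.4162,120.8817), P1=(5.4497,118.1584), P2=(79.7635,60.6664), P3=(78.1474,56.8954); sampled at t=k/5. Machine vertices: (21.4162,68.9068) → (21.3403,76.2451) → (34.9535,91.5204) → (54.2778,109.5252) → (71.3352,125.0519) → (78.1474,132.8931). Open path.

(bCNC post)
(Date: synthetic)
G21
G90
G0 X21.4162 Y68.9068
M3 S509
G01 X21.3403 Y76.2451 F2210
G01 X34.9535 Y91.5204 F2210
G01 X54.2778 Y109.5252 F2210
G01 X71.3352 Y125.0519 F2210
G01 X78.1474 Y132.8931 F2210
M5
G0 X0.0000 Y0.0000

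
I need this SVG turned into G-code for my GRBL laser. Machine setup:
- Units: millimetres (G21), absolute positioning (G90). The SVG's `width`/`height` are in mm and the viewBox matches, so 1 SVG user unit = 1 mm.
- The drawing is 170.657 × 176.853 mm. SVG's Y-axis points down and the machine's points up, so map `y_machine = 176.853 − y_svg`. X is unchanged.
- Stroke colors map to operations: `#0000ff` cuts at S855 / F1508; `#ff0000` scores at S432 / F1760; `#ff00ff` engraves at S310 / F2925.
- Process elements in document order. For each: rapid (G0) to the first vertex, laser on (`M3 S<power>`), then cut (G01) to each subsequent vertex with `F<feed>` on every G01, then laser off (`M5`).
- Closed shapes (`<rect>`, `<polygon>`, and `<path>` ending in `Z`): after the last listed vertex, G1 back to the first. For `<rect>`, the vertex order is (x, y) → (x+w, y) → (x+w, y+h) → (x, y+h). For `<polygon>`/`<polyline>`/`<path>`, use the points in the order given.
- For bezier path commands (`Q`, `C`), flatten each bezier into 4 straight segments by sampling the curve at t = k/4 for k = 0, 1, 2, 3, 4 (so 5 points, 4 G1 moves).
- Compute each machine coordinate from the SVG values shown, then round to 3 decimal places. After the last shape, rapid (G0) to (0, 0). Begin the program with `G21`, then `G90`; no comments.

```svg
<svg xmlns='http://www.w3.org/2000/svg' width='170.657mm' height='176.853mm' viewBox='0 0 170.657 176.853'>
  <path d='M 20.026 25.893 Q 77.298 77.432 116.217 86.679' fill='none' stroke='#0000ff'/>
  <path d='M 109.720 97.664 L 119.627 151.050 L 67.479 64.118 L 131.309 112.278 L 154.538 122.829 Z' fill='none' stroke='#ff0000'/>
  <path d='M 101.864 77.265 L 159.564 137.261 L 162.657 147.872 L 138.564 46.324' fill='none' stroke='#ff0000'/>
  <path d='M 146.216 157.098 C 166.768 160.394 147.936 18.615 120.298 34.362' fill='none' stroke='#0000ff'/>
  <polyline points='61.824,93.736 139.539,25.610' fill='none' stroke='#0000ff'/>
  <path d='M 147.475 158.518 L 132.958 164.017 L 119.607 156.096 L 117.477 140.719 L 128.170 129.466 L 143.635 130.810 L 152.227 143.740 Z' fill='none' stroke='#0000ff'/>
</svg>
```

viewBox `0 0 170.657 176.853` with mm width/height → 1 unit = 1 mm. Flip: y_m = 176.853 − y_svg.

**Shape 1** — `<path>` quadratic bezier, stroke `#0000ff` → cut (S855, F1508). Control points (SVG): P0=(20.026,25.893), P1=(77.298,77.432), P2=(116.217,86.679); sampled at t=k/4. Machine vertices: (20.026,150.960) → (47.515,127.834) → (72.710,109.994) → (95.610,97.441) → (116.217,90.174). Open path.

**Shape 2** — `<path>` closed polygon, stroke `#ff0000` → score (S432, F1760). Machine vertices: (109.720,79.189) → (119.627,25.803) → (67.479,112.735) → (131.309,64.575) → (154.538,54.024) → (109.720,79.189). Closed: final G1 returns to the first vertex.

**Shape 3** — `<path>` open polyline, stroke `#ff0000` → score (S432, F1760). Machine vertices: (101.864,99.588) → (159.564,39.592) → (162.657,28.981) → (138.564,130.529). Open path.

**Shape 4** — `<path>` cubic bezier, stroke `#0000ff` → cut (S855, F1508). Control points (SVG): P0=(146.216,157.098), P1=(166.768,160.394), P2=(147.936,18.615), P3=(120.298,34.362); sampled at t=k/4. Machine vertices: (146.216,19.755) → (154.723,39.756) → (151.328,85.792) → (138.898,129.493) → (120.298,142.491). Open path.

**Shape 5** — `<polyline>` line segment, stroke `#0000ff` → cut (S855, F1508). Machine vertices: (61.824,83.117) → (139.539,151.243). Open path.

**Shape 6** — `<path>` regular polygon, stroke `#0000ff` → cut (S855, F1508). Machine vertices: (147.475,18.335) → (132.958,12.836) → (119.607,20.757) → (117.477,36.134) → (128.170,47.387) → (143.635,46.043) → (152.227,33.113) → (147.475,18.335). Closed: final G1 returns to the first vertex.

G21
G90
G0 X20.026 Y150.960
M3 S855
G01 X47.515 Y127.834 F1508
G01 X72.710 Y109.994 F1508
G01 X95.610 Y97.441 F1508
G01 X116.217 Y90.174 F1508
M5
G0 X109.720 Y79.189
M3 S432
G01 X119.627 Y25.803 F1760
G01 X67.479 Y112.735 F1760
G01 X131.309 Y64.575 F1760
G01 X154.538 Y54.024 F1760
G01 X109.720 Y79.189 F1760
M5
G0 X101.864 Y99.588
M3 S432
G01 X159.564 Y39.592 F1760
G01 X162.657 Y28.981 F1760
G01 X138.564 Y130.529 F1760
M5
G0 X146.216 Y19.755
M3 S855
G01 X154.723 Y39.756 F1508
G01 X151.328 Y85.792 F1508
G01 X138.898 Y129.493 F1508
G01 X120.298 Y142.491 F1508
M5
G0 X61.824 Y83.117
M3 S855
G01 X139.539 Y151.243 F1508
M5
G0 X147.475 Y18.335
M3 S855
G01 X132.958 Y12.836 F1508
G01 X119.607 Y20.757 F1508
G01 X117.477 Y36.134 F1508
G01 X128.170 Y47.387 F1508
G01 X143.635 Y46.043 F1508
G01 X152.227 Y33.113 F1508
G01 X147.475 Y18.335 F1508
M5
G0 X0.000 Y0.000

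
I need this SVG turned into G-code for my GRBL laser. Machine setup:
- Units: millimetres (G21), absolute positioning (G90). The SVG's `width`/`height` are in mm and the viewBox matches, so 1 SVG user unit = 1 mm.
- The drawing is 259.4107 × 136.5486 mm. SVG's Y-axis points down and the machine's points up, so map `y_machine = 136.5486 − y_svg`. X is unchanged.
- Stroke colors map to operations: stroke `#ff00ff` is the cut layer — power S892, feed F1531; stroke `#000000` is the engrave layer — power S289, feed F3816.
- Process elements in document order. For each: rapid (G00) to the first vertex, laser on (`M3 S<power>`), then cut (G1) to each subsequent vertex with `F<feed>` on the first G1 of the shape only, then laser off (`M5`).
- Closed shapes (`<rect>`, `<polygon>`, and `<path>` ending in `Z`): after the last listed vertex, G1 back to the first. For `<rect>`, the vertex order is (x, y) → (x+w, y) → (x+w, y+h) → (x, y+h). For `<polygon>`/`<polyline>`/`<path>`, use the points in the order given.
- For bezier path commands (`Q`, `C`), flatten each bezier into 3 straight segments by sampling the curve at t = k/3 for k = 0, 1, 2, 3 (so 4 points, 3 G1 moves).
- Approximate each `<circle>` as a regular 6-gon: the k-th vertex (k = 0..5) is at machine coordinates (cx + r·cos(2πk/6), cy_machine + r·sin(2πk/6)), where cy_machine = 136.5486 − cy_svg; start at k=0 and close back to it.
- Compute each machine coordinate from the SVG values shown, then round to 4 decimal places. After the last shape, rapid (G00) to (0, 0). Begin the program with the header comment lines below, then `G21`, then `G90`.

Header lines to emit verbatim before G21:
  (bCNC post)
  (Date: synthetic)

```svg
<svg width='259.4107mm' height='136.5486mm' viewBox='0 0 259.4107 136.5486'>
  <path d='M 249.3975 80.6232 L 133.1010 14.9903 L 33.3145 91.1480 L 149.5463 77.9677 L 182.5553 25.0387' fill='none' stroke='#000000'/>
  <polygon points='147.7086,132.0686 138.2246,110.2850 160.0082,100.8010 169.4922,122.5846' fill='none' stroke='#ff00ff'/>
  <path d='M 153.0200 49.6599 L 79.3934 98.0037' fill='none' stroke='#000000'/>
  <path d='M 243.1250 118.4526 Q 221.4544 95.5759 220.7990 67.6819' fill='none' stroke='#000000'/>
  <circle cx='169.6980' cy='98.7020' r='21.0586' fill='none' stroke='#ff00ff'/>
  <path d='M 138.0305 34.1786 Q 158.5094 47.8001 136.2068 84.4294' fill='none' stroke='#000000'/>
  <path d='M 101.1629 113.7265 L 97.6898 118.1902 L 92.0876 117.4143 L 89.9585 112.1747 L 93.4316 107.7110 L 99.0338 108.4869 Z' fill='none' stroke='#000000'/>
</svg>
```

(bCNC post)
(Date: synthetic)
G21
G90
G00 X249.3975 Y55.9254
M3 S289
G1 X133.1010 Y121.5583 F3816
G1 X33.3145 Y45.4006
G1 X149.5463 Y58.5809
G1 X182.5553 Y111.5099
M5
G00 X147.7086 Y4.4800
M3 S892
G1 X138.2246 Y26.2636 F1531
G1 X160.0082 Y35.7476
G1 X169.4922 Y13.9640
G1 X147.7086 Y4.4800
M5
G00 X153.0200 Y86.8887
M3 S289
G1 X79.3934 Y38.5449 F3816
M5
G00 X243.1250 Y18.0960
M3 S289
G1 X231.0130 Y33.9046 F3816
G1 X223.5710 Y50.8282
G1 X220.7990 Y68.8667
M5
G00 X190.7566 Y37.8466
M3 S892
G1 X180.2273 Y56.0839 F1531
G1 X159.1687 Y56.0839
G1 X148.6394 Y37.8466
G1 X159.1687 Y19.6093
G1 X180.2273 Y19.6093
G1 X190.7566 Y37.8466
M5
G00 X138.0305 Y102.3700
M3 S289
G1 X146.9296 Y90.7326 F3816
G1 X146.3217 Y73.9823
G1 X136.2068 Y52.1192
M5
G00 X101.1629 Y22.8221
M3 S289
G1 X97.6898 Y18.3584 F3816
G1 X92.0876 Y19.1343
G1 X89.9585 Y24.3739
G1 X93.4316 Y28.8376
G1 X99.0338 Y28.0617
G1 X101.1629 Y22.8221
M5
G00 X0.0000 Y0.0000

Since the viewBox matches the mm dimensions, user units are millimetres directly. The only transform is the Y-flip y_m = 136.5486 − y_svg.

Shape 1 is a open polyline drawn with `<path>`. Its stroke #000000 means engrave at S289, F3816. After flipping Y the toolpath is (249.3975,55.9254) → (133.1010,121.5583) → (33.3145,45.4006) → (149.5463,58.5809) → (182.5553,111.5099).

Shape 2 is a regular polygon drawn with `<polygon>`. Its stroke #ff00ff means cut at S892, F1531. After flipping Y the toolpath is (147.7086,4.4800) → (138.2246,26.2636) → (160.0082,35.7476) → (169.4922,13.9640) → (147.7086,4.4800), returning to the start.

Shape 3 is a line segment drawn with `<path>`. Its stroke #000000 means engrave at S289, F3816. After flipping Y the toolpath is (153.0200,86.8887) → (79.3934,38.5449).

Shape 4 is a quadratic bezier drawn with `<path>`. Its stroke #000000 means engrave at S289, F3816. After flipping Y the toolpath is (243.1250,18.0960) → (231.0130,33.9046) → (223.5710,50.8282) → (220.7990,68.8667).

Shape 5 is a circle drawn with `<circle>`. Its stroke #ff00ff means cut at S892, F1531. After flipping Y the toolpath is (190.7566,37.8466) → (180.2273,56.0839) → (159.1687,56.0839) → (148.6394,37.8466) → (159.1687,19.6093) → (180.2273,19.6093) → (190.7566,37.8466), returning to the start.

Shape 6 is a quadratic bezier drawn with `<path>`. Its stroke #000000 means engrave at S289, F3816. After flipping Y the toolpath is (138.0305,102.3700) → (146.9296,90.7326) → (146.3217,73.9823) → (136.2068,52.1192).

Shape 7 is a regular polygon drawn with `<path>`. Its stroke #000000 means engrave at S289, F3816. After flipping Y the toolpath is (101.1629,22.8221) → (97.6898,18.3584) → (92.0876,19.1343) → (89.9585,24.3739) → (93.4316,28.8376) → (99.0338,28.0617) → (101.1629,22.8221), returning to the start.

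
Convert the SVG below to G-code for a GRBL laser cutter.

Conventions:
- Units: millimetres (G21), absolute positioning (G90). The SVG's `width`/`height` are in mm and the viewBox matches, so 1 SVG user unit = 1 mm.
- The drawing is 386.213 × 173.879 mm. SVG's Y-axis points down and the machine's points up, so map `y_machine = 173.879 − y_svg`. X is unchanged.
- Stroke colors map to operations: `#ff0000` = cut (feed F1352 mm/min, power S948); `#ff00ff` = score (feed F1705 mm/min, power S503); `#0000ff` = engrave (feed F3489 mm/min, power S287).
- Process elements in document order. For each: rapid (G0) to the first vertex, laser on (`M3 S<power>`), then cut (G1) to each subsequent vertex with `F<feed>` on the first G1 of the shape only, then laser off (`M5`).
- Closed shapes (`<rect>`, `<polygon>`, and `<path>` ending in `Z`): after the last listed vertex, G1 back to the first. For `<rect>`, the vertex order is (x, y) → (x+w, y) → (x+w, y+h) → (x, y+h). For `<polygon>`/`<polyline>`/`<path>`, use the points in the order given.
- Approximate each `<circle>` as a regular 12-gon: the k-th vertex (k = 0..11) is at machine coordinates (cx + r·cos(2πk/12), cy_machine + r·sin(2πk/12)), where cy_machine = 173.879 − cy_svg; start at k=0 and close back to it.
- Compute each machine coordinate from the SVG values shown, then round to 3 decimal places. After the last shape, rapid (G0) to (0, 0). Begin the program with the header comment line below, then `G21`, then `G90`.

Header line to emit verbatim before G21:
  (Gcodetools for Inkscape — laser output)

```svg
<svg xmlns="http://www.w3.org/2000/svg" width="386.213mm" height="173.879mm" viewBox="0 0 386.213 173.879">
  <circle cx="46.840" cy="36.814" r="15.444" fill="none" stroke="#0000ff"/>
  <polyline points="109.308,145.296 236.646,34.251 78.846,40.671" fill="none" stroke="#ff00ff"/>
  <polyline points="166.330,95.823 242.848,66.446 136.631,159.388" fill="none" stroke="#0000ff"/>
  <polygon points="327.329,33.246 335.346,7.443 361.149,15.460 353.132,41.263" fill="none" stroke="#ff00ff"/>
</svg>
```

(Gcodetools for Inkscape — laser output)
G21
G90
G0 X62.284 Y137.065
M3 S287
G1 X60.215 Y144.787 F3489
G1 X54.562 Y150.440
G1 X46.840 Y152.509
G1 X39.118 Y150.440
G1 X33.465 Y144.787
G1 X31.396 Y137.065
G1 X33.465 Y129.343
G1 X39.118 Y123.690
G1 X46.840 Y121.621
G1 X54.562 Y123.690
G1 X60.215 Y129.343
G1 X62.284 Y137.065
M5
G0 X109.308 Y28.583
M3 S503
G1 X236.646 Y139.628 F1705
G1 X78.846 Y133.208
M5
G0 X166.330 Y78.056
M3 S287
G1 X242.848 Y107.433 F3489
G1 X136.631 Y14.491
M5
G0 X327.329 Y140.633
M3 S503
G1 X335.346 Y166.436 F1705
G1 X361.149 Y158.419
G1 X353.132 Y132.616
G1 X327.329 Y140.633
M5
G0 X0.000 Y0.000

viewBox `0 0 386.213 173.879` with mm width/height → 1 unit = 1 mm. Flip: y_m = 173.879 − y_svg.

**Shape 1** — `<circle>` circle, stroke `#0000ff` → engrave (S287, F3489). Machine vertices: (62.284,137.065) → (60.215,144.787) → (54.562,150.440) → (46.840,152.509) → (39.118,150.440) → (33.465,144.787) → (31.396,137.065) → (33.465,129.343) → (39.118,123.690) → (46.840,121.621) → (54.562,123.690) → (60.215,129.343) → (62.284,137.065). Closed: final G1 returns to the first vertex.

**Shape 2** — `<polyline>` open polyline, stroke `#ff00ff` → score (S503, F1705). Machine vertices: (109.308,28.583) → (236.646,139.628) → (78.846,133.208). Open path.

**Shape 3** — `<polyline>` open polyline, stroke `#0000ff` → engrave (S287, F3489). Machine vertices: (166.330,78.056) → (242.848,107.433) → (136.631,14.491). Open path.

**Shape 4** — `<polygon>` regular polygon, stroke `#ff00ff` → score (S503, F1705). Machine vertices: (327.329,140.633) → (335.346,166.436) → (361.149,158.419) → (353.132,132.616) → (327.329,140.633). Closed: final G1 returns to the first vertex.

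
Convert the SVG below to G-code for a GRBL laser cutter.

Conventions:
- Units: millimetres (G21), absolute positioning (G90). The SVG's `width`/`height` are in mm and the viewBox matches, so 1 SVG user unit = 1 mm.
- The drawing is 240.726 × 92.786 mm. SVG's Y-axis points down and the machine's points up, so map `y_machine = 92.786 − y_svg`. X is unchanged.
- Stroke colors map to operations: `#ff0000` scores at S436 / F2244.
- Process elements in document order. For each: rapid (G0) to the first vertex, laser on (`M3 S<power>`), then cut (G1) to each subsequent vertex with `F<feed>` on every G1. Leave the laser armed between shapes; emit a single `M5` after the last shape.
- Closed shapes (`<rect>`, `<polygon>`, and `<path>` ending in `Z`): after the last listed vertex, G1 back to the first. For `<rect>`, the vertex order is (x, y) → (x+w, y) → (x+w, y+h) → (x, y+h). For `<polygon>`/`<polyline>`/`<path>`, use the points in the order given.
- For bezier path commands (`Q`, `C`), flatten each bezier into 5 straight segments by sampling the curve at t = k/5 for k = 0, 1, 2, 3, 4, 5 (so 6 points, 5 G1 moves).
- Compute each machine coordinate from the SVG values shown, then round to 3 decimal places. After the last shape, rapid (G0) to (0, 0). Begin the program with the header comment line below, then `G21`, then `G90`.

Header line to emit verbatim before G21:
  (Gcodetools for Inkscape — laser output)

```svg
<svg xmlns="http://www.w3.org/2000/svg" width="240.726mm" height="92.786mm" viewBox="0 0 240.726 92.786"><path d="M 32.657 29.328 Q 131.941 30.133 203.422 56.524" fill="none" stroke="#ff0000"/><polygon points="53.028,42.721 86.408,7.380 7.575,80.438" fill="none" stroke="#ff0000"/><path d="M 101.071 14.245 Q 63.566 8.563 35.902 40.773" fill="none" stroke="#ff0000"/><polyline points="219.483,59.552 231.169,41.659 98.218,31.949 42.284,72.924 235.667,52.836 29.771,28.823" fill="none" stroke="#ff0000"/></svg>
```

Since the viewBox matches the mm dimensions, user units are millimetres directly. The only transform is the Y-flip y_m = 92.786 − y_svg.

Shape 1 is a quadratic bezier drawn with `<path>`. Its stroke #ff0000 means score at S436, F2244. After flipping Y the toolpath is (32.657,63.458) → (71.258,62.113) → (107.636,58.720) → (141.789,53.281) → (173.717,45.795) → (203.422,36.262).

Shape 2 is a closed polygon drawn with `<polygon>`. Its stroke #ff0000 means score at S436, F2244. After flipping Y the toolpath is (53.028,50.065) → (86.408,85.406) → (7.575,12.348) → (53.028,50.065), returning to the start.

Shape 3 is a quadratic bezier drawn with `<path>`. Its stroke #ff0000 means score at S436, F2244. After flipping Y the toolpath is (101.071,78.541) → (86.463,79.298) → (72.642,77.024) → (59.608,71.718) → (47.361,63.381) → (35.902,52.013).

Shape 4 is a open polyline drawn with `<polyline>`. Its stroke #ff0000 means score at S436, F2244. After flipping Y the toolpath is (219.483,33.234) → (231.169,51.127) → (98.218,60.837) → (42.284,19.862) → (235.667,39.950) → (29.771,63.963).

(Gcodetools for Inkscape — laser output)
G21
G90
G0 X32.657 Y63.458
M3 S436
G1 X71.258 Y62.113 F2244
G1 X107.636 Y58.720 F2244
G1 X141.789 Y53.281 F2244
G1 X173.717 Y45.795 F2244
G1 X203.422 Y36.262 F2244
G0 X53.028 Y50.065
M3 S436
G1 X86.408 Y85.406 F2244
G1 X7.575 Y12.348 F2244
G1 X53.028 Y50.065 F2244
G0 X101.071 Y78.541
M3 S436
G1 X86.463 Y79.298 F2244
G1 X72.642 Y77.024 F2244
G1 X59.608 Y71.718 F2244
G1 X47.361 Y63.381 F2244
G1 X35.902 Y52.013 F2244
G0 X219.483 Y33.234
M3 S436
G1 X231.169 Y51.127 F2244
G1 X98.218 Y60.837 F2244
G1 X42.284 Y19.862 F2244
G1 X235.667 Y39.950 F2244
G1 X29.771 Y63.963 F2244
M5
G0 X0.000 Y0.000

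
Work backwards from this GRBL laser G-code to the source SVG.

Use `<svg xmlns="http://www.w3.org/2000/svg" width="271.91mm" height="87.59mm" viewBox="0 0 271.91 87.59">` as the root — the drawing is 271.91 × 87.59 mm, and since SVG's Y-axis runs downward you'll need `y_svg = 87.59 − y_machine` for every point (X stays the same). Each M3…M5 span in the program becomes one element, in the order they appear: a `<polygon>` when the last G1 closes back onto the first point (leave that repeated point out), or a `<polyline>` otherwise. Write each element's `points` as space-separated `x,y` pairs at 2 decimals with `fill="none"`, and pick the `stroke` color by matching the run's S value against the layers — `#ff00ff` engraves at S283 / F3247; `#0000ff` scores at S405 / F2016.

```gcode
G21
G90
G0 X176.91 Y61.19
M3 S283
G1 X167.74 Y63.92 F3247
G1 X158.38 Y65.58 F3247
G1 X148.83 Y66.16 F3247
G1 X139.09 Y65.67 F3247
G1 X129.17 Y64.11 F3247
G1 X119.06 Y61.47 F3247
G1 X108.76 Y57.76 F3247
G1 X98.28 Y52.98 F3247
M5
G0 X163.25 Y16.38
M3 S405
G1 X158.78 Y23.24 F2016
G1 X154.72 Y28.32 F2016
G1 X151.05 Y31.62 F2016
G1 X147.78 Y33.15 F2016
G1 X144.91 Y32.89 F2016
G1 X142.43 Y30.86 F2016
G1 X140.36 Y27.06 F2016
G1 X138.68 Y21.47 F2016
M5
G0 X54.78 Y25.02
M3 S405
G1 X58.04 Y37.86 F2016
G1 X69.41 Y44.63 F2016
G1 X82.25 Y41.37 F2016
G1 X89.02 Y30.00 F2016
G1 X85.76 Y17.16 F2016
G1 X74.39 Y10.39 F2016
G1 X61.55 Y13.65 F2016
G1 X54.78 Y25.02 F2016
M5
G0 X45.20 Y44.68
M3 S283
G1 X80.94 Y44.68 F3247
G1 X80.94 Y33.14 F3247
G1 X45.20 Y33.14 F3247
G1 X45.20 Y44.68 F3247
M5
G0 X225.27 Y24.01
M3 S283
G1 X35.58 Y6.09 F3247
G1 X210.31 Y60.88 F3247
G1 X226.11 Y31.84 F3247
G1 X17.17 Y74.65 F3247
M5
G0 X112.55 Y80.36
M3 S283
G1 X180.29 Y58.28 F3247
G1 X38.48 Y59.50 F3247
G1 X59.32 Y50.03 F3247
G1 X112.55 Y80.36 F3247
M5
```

Machine Y-up, SVG Y-down with viewBox height 87.59, so y_svg = 87.59 − y_machine; X carries over.

Run 1: S283 ⇒ engrave layer `#ff00ff`. The run is open, so emit a `<polyline>` with points (Y-flipped): 176.91,26.40 167.74,23.67 158.38,22.01 148.83,21.43 139.09,21.92 129.17,23.48 119.06,26.12 108.76,29.83 98.28,34.61.

Run 2: the run's S405 means `#0000ff` (score). The run is open, so emit a `<polyline>` with points (Y-flipped): 163.25,71.21 158.78,64.35 154.72,59.27 151.05,55.97 147.78,54.44 144.91,54.70 142.43,56.73 140.36,60.53 138.68,66.12.

Run 3: S405 ⇒ score layer `#0000ff`. The run returns to its start, so emit a `<polygon>` with points (Y-flipped): 54.78,62.57 58.04,49.73 69.41,42.96 82.25,46.22 89.02,57.59 85.76,70.43 74.39,77.20 61.55,73.94.

Run 4: the run's S283 means `#ff00ff` (engrave). The run returns to its start, so emit a `<polygon>` with points (Y-flipped): 45.20,42.91 80.94,42.91 80.94,54.45 45.20,54.45.

Run 5: power S283 maps to stroke `#ff00ff` (engrave). The run is open, so emit a `<polyline>` with points (Y-flipped): 225.27,63.58 35.58,81.50 210.31,26.71 226.11,55.75 17.17,12.94.

Run 6: power S283 maps to stroke `#ff00ff` (engrave). The run returns to its start, so emit a `<polygon>` with points (Y-flipped): 112.55,7.23 180.29,29.31 38.48,28.09 59.32,37.56.

<svg xmlns="http://www.w3.org/2000/svg" width="271.91mm" height="87.59mm" viewBox="0 0 271.91 87.59">
  <polyline points="176.91,26.40 167.74,23.67 158.38,22.01 148.83,21.43 139.09,21.92 129.17,23.48 119.06,26.12 108.76,29.83 98.28,34.61" fill="none" stroke="#ff00ff"/>
  <polyline points="163.25,71.21 158.78,64.35 154.72,59.27 151.05,55.97 147.78,54.44 144.91,54.70 142.43,56.73 140.36,60.53 138.68,66.12" fill="none" stroke="#0000ff"/>
  <polygon points="54.78,62.57 58.04,49.73 69.41,42.96 82.25,46.22 89.02,57.59 85.76,70.43 74.39,77.20 61.55,73.94" fill="none" stroke="#0000ff"/>
  <polygon points="45.20,42.91 80.94,42.91 80.94,54.45 45.20,54.45" fill="none" stroke="#ff00ff"/>
  <polyline points="225.27,63.58 35.58,81.50 210.31,26.71 226.11,55.75 17.17,12.94" fill="none" stroke="#ff00ff"/>
  <polygon points="112.55,7.23 180.29,29.31 38.48,28.09 59.32,37.56" fill="none" stroke="#ff00ff"/>
</svg>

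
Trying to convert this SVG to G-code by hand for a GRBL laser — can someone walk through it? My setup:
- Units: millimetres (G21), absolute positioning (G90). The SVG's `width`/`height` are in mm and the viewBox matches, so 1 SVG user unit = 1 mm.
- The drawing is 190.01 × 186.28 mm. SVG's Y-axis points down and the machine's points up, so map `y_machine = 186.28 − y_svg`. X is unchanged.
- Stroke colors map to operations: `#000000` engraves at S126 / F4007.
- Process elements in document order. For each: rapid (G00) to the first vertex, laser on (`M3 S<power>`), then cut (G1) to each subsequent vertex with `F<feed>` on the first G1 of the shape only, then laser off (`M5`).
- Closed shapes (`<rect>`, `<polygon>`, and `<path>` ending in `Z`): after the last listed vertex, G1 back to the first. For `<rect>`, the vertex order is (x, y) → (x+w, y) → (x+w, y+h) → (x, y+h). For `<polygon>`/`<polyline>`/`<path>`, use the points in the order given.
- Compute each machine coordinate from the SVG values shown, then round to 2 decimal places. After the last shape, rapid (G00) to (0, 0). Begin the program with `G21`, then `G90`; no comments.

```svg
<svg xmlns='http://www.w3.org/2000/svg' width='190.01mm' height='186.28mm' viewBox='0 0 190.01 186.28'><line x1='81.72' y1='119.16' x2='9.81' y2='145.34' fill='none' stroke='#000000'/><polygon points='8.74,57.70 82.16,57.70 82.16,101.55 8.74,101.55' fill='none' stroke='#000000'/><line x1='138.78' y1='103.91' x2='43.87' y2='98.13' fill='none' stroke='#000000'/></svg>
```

G21
G90
G00 X81.72 Y67.12
M3 S126
G1 X9.81 Y40.94 F4007
M5
G00 X8.74 Y128.58
M3 S126
G1 X82.16 Y128.58 F4007
G1 X82.16 Y84.73
G1 X8.74 Y84.73
G1 X8.74 Y128.58
M5
G00 X138.78 Y82.37
M3 S126
G1 X43.87 Y88.15 F4007
M5
G00 X0.00 Y0.00

Since the viewBox matches the mm dimensions, user units are millimetres directly. The only transform is the Y-flip y_m = 186.28 − y_svg.

Shape 1 is a line segment drawn with `<line>`. Its stroke #000000 means engrave at S126, F4007. After flipping Y the toolpath is (81.72,67.12) → (9.81,40.94).

Shape 2 is a rectangle drawn with `<polygon>`. Its stroke #000000 means engrave at S126, F4007. After flipping Y the toolpath is (8.74,128.58) → (82.16,128.58) → (82.16,84.73) → (8.74,84.73) → (8.74,128.58), returning to the start.

Shape 3 is a line segment drawn with `<line>`. Its stroke #000000 means engrave at S126, F4007. After flipping Y the toolpath is (138.78,82.37) → (43.87,88.15).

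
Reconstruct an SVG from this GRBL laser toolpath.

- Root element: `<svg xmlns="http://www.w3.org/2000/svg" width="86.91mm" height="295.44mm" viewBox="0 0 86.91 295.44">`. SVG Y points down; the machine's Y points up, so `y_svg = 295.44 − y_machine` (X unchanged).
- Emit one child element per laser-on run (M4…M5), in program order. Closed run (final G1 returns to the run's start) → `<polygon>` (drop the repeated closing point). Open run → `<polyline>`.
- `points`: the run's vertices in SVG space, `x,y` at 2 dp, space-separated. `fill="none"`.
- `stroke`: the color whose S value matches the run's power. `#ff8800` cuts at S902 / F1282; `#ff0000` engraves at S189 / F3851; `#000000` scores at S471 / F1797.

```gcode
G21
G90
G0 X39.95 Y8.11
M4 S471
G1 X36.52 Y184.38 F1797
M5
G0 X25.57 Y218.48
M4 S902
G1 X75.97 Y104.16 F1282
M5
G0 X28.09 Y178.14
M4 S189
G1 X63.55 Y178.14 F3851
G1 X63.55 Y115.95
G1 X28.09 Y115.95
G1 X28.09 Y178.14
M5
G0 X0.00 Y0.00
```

Machine Y-up, SVG Y-down with viewBox height 295.44, so y_svg = 295.44 − y_machine; X carries over.

Run 1: power S471 maps to stroke `#000000` (score). The run is open, so emit a `<polyline>` with points (Y-flipped): 39.95,287.33 36.52,111.06.

Run 2: S902 ⇒ cut layer `#ff8800`. The run is open, so emit a `<polyline>` with points (Y-flipped): 25.57,76.96 75.97,191.28.

Run 3: power S189 maps to stroke `#ff0000` (engrave). The run returns to its start, so emit a `<polygon>` with points (Y-flipped): 28.09,117.30 63.55,117.30 63.55,179.49 28.09,179.49.

<svg xmlns="http://www.w3.org/2000/svg" width="86.91mm" height="295.44mm" viewBox="0 0 86.91 295.44">
  <polyline points="39.95,287.33 36.52,111.06" fill="none" stroke="#000000"/>
  <polyline points="25.57,76.96 75.97,191.28" fill="none" stroke="#ff8800"/>
  <polygon points="28.09,117.30 63.55,117.30 63.55,179.49 28.09,179.49" fill="none" stroke="#ff0000"/>
</svg>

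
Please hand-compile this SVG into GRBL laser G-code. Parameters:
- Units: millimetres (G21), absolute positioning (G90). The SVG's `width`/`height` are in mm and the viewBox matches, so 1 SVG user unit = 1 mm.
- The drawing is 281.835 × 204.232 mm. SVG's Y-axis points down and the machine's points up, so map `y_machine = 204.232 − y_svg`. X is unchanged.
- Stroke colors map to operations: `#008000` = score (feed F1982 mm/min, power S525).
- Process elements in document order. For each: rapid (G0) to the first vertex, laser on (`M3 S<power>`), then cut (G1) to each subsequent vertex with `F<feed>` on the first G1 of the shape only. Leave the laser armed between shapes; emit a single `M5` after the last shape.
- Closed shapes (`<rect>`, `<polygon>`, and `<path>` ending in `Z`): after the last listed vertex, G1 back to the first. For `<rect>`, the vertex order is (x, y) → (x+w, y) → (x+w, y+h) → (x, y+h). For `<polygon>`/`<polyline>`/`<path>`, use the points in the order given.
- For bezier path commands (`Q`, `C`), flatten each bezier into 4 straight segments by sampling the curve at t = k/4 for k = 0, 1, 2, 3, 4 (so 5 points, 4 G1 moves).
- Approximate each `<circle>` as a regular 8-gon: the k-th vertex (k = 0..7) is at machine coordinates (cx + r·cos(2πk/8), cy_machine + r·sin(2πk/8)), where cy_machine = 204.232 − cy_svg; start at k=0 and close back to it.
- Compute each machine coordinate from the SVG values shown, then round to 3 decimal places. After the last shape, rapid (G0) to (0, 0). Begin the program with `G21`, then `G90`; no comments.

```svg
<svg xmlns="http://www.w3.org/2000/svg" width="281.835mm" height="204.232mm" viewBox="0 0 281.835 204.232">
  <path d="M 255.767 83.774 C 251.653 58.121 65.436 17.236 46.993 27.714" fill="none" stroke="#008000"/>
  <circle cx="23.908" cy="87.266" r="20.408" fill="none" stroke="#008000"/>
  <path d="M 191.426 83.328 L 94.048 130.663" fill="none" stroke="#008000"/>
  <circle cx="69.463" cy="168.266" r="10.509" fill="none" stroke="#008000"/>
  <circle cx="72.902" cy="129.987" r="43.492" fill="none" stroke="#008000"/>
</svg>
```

Since the viewBox matches the mm dimensions, user units are millimetres directly. The only transform is the Y-flip y_m = 204.232 − y_svg.

Shape 1 is a cubic bezier drawn with `<path>`. Its stroke #008000 means score at S525, F1982. After flipping Y the toolpath is (255.767,120.458) → (224.004,141.513) → (156.753,162.037) → (86.816,175.786) → (46.993,176.518).

Shape 2 is a circle drawn with `<circle>`. Its stroke #008000 means score at S525, F1982. After flipping Y the toolpath is (44.316,116.966) → (38.339,131.397) → (23.908,137.374) → (9.477,131.397) → (3.500,116.966) → (9.477,102.535) → (23.908,96.558) → (38.339,102.535) → (44.316,116.966), returning to the start.

Shape 3 is a line segment drawn with `<path>`. Its stroke #008000 means score at S525, F1982. After flipping Y the toolpath is (191.426,120.904) → (94.048,73.569).

Shape 4 is a circle drawn with `<circle>`. Its stroke #008000 means score at S525, F1982. After flipping Y the toolpath is (79.972,35.966) → (76.894,43.397) → (69.463,46.475) → (62.032,43.397) → (58.954,35.966) → (62.032,28.535) → (69.463,25.457) → (76.894,28.535) → (79.972,35.966), returning to the start.

Shape 5 is a circle drawn with `<circle>`. Its stroke #008000 means score at S525, F1982. After flipping Y the toolpath is (116.394,74.245) → (103.655,104.998) → (72.902,117.737) → (42.149,104.998) → (29.410,74.245) → (42.149,43.492) → (72.902,30.753) → (103.655,43.492) → (116.394,74.245), returning to the start.

G21
G90
G0 X255.767 Y120.458
M3 S525
G1 X224.004 Y141.513 F1982
G1 X156.753 Y162.037
G1 X86.816 Y175.786
G1 X46.993 Y176.518
G0 X44.316 Y116.966
M3 S525
G1 X38.339 Y131.397 F1982
G1 X23.908 Y137.374
G1 X9.477 Y131.397
G1 X3.500 Y116.966
G1 X9.477 Y102.535
G1 X23.908 Y96.558
G1 X38.339 Y102.535
G1 X44.316 Y116.966
G0 X191.426 Y120.904
M3 S525
G1 X94.048 Y73.569 F1982
G0 X79.972 Y35.966
M3 S525
G1 X76.894 Y43.397 F1982
G1 X69.463 Y46.475
G1 X62.032 Y43.397
G1 X58.954 Y35.966
G1 X62.032 Y28.535
G1 X69.463 Y25.457
G1 X76.894 Y28.535
G1 X79.972 Y35.966
G0 X116.394 Y74.245
M3 S525
G1 X103.655 Y104.998 F1982
G1 X72.902 Y117.737
G1 X42.149 Y104.998
G1 X29.410 Y74.245
G1 X42.149 Y43.492
G1 X72.902 Y30.753
G1 X103.655 Y43.492
G1 X116.394 Y74.245
M5
G0 X0.000 Y0.000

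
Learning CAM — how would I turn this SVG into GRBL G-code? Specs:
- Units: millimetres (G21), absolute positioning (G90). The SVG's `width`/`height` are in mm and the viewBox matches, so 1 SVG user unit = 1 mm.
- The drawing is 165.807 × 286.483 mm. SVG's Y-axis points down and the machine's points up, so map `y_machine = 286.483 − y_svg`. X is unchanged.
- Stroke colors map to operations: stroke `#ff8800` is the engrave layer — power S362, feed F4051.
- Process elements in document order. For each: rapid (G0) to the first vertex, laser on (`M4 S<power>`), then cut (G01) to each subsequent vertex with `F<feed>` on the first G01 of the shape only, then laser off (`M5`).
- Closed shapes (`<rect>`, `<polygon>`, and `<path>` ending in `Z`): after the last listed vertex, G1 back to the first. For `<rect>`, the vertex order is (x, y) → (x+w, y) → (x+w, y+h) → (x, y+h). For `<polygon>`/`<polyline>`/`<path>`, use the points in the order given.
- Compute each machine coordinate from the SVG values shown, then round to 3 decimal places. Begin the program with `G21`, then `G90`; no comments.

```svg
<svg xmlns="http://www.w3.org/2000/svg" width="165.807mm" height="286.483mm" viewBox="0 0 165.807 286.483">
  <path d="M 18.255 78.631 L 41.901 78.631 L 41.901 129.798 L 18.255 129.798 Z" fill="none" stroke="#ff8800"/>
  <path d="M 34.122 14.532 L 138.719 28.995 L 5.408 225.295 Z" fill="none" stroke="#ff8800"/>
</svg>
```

Since the viewBox matches the mm dimensions, user units are millimetres directly. The only transform is the Y-flip y_m = 286.483 − y_svg.

Shape 1 is a rectangle drawn with `<path>`. Its stroke #ff8800 means engrave at S362, F4051. After flipping Y the toolpath is (18.255,207.852) → (41.901,207.852) → (41.901,156.685) → (18.255,156.685) → (18.255,207.852), returning to the start.

Shape 2 is a closed polygon drawn with `<path>`. Its stroke #ff8800 means engrave at S362, F4051. After flipping Y the toolpath is (34.122,271.951) → (138.719,257.488) → (5.408,61.188) → (34.122,271.951), returning to the start.

G21
G90
G0 X18.255 Y207.852
M4 S362
G01 X41.901 Y207.852 F4051
G01 X41.901 Y156.685
G01 X18.255 Y156.685
G01 X18.255 Y207.852
M5
G0 X34.122 Y271.951
M4 S362
G01 X138.719 Y257.488 F4051
G01 X5.408 Y61.188
G01 X34.122 Y271.951
M5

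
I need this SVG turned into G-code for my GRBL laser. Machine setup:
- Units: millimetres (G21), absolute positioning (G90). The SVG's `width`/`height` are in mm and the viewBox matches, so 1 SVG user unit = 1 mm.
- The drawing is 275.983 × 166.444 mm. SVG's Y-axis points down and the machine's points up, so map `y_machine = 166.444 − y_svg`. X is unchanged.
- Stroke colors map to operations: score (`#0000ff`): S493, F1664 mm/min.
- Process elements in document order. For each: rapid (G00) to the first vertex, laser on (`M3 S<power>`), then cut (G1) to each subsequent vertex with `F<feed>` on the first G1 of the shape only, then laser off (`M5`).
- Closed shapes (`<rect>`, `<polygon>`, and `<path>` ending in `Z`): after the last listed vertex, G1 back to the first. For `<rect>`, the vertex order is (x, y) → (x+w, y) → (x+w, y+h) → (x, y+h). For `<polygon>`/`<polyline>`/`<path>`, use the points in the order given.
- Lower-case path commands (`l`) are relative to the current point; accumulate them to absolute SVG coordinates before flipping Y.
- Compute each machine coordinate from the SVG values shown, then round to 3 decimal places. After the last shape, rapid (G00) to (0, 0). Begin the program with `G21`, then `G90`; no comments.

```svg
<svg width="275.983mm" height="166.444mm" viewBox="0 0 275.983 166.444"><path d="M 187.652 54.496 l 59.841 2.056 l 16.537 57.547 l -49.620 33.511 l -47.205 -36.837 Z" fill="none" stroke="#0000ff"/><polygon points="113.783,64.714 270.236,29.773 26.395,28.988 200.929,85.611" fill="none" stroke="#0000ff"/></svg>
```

G21
G90
G00 X187.652 Y111.948
M3 S493
G1 X247.493 Y109.892 F1664
G1 X264.030 Y52.345
G1 X214.410 Y18.834
G1 X167.205 Y55.671
G1 X187.652 Y111.948
M5
G00 X113.783 Y101.730
M3 S493
G1 X270.236 Y136.671 F1664
G1 X26.395 Y137.456
G1 X200.929 Y80.833
G1 X113.783 Y101.730
M5
G00 X0.000 Y0.000

viewBox `0 0 275.983 166.444` with mm width/height → 1 unit = 1 mm. Flip: y_m = 166.444 − y_svg.

**Shape 1** — `<path>` regular polygon, stroke `#0000ff` → score (S493, F1664). Machine vertices: (187.652,111.948) → (247.493,109.892) → (264.030,52.345) → (214.410,18.834) → (167.205,55.671) → (187.652,111.948). Closed: final G1 returns to the first vertex.

**Shape 2** — `<polygon>` closed polygon, stroke `#0000ff` → score (S493, F1664). Machine vertices: (113.783,101.730) → (270.236,136.671) → (26.395,137.456) → (200.929,80.833) → (113.783,101.730). Closed: final G1 returns to the first vertex.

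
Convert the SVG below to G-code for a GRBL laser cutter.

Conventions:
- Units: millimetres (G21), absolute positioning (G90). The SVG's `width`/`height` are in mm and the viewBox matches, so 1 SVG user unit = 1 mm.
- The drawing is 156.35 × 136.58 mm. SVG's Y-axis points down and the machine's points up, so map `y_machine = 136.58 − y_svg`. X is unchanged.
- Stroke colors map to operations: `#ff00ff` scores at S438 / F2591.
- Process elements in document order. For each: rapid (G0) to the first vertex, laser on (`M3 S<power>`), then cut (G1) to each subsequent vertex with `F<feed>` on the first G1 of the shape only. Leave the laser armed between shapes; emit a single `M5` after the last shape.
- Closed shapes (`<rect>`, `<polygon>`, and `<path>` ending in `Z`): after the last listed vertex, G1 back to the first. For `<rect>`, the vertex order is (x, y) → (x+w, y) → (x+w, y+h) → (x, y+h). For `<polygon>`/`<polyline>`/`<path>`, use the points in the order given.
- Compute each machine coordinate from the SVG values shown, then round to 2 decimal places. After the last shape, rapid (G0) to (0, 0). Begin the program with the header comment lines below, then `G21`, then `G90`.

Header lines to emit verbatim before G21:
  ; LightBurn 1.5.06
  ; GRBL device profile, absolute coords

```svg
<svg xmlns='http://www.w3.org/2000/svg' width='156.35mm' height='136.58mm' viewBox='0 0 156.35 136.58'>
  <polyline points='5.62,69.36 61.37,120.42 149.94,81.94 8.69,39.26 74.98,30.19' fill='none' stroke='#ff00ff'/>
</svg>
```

Since the viewBox matches the mm dimensions, user units are millimetres directly. The only transform is the Y-flip y_m = 136.58 − y_svg.

Shape 1 is a open polyline drawn with `<polyline>`. Its stroke #ff00ff means score at S438, F2591. After flipping Y the toolpath is (5.62,67.22) → (61.37,16.16) → (149.94,54.64) → (8.69,97.32) → (74.98,106.39).

; LightBurn 1.5.06
; GRBL device profile, absolute coords
G21
G90
G0 X5.62 Y67.22
M3 S438
G1 X61.37 Y16.16 F2591
G1 X149.94 Y54.64
G1 X8.69 Y97.32
G1 X74.98 Y106.39
M5
G0 X0.00 Y0.00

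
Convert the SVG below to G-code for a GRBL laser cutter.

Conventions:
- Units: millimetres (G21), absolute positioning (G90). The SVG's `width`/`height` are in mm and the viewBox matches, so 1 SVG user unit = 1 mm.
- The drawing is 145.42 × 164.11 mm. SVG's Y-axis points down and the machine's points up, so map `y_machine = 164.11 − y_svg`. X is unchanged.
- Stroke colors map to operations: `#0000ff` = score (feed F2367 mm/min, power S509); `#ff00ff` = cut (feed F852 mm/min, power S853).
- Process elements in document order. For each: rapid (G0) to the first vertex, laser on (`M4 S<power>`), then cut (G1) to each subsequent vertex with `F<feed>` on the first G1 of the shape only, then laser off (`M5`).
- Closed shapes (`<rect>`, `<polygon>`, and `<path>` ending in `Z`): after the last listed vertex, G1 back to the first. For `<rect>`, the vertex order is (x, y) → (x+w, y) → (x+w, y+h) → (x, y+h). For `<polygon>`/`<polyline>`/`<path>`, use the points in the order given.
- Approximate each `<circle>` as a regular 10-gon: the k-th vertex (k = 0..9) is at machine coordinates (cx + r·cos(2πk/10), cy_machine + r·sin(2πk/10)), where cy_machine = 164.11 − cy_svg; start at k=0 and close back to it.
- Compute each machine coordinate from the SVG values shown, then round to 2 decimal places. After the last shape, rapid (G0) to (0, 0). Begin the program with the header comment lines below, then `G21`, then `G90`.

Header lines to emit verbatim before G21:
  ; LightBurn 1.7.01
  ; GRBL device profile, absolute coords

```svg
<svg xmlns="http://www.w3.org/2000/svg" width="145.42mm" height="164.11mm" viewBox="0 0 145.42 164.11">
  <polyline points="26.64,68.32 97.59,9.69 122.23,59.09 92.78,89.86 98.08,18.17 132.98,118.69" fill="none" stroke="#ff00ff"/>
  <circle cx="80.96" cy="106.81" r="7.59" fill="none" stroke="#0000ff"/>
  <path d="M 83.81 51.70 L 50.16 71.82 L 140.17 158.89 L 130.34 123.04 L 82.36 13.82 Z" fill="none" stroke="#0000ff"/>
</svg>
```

viewBox `0 0 145.42 164.11` with mm width/height → 1 unit = 1 mm. Flip: y_m = 164.11 − y_svg.

**Shape 1** — `<polyline>` open polyline, stroke `#ff00ff` → cut (S853, F852). Machine vertices: (26.64,95.79) → (97.59,154.42) → (122.23,105.02) → (92.78,74.25) → (98.08,145.94) → (132.98,45.42). Open path.

**Shape 2** — `<circle>` circle, stroke `#0000ff` → score (S509, F2367). Machine vertices: (88.55,57.30) → (87.10,61.76) → (83.31,64.52) → (78.61,64.52) → (74.82,61.76) → (73.37,57.30) → (74.82,52.84) → (78.61,50.08) → (83.31,50.08) → (87.10,52.84) → (88.55,57.30). Closed: final G1 returns to the first vertex.

**Shape 3** — `<path>` closed polygon, stroke `#0000ff` → score (S509, F2367). Machine vertices: (83.81,112.41) → (50.16,92.29) → (140.17,5.22) → (130.34,41.07) → (82.36,150.29) → (83.81,112.41). Closed: final G1 returns to the first vertex.

; LightBurn 1.7.01
; GRBL device profile, absolute coords
G21
G90
G0 X26.64 Y95.79
M4 S853
G1 X97.59 Y154.42 F852
G1 X122.23 Y105.02
G1 X92.78 Y74.25
G1 X98.08 Y145.94
G1 X132.98 Y45.42
M5
G0 X88.55 Y57.30
M4 S509
G1 X87.10 Y61.76 F2367
G1 X83.31 Y64.52
G1 X78.61 Y64.52
G1 X74.82 Y61.76
G1 X73.37 Y57.30
G1 X74.82 Y52.84
G1 X78.61 Y50.08
G1 X83.31 Y50.08
G1 X87.10 Y52.84
G1 X88.55 Y57.30
M5
G0 X83.81 Y112.41
M4 S509
G1 X50.16 Y92.29 F2367
G1 X140.17 Y5.22
G1 X130.34 Y41.07
G1 X82.36 Y150.29
G1 X83.81 Y112.41
M5
G0 X0.00 Y0.00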